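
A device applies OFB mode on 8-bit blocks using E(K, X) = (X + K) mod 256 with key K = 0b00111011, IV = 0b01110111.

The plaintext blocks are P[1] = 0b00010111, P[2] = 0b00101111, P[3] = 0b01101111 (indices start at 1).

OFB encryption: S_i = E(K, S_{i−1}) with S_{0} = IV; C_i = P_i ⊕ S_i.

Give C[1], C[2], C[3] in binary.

C[1] = 0b10100101, C[2] = 0b11000010, C[3] = 0b01000111

C[1]: S = E(K, 0b01110111) = 0b10110010; 0b00010111 ⊕ 0b10110010 = 0b10100101.
C[2]: S = E(K, 0b10110010) = 0b11101101; 0b00101111 ⊕ 0b11101101 = 0b11000010.
C[3]: S = E(K, 0b11101101) = 0b00101000; 0b01101111 ⊕ 0b00101000 = 0b01000111.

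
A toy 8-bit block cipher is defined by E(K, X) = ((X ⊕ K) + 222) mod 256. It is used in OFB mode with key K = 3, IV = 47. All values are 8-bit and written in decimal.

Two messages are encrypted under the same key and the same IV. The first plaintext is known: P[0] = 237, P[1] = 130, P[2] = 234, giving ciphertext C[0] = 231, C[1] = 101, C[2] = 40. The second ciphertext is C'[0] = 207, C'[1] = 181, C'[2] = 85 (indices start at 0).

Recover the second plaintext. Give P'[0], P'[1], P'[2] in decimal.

In OFB with a reused IV, both messages share the same keystream S_i, so C_i ⊕ C'_i = P_i ⊕ P'_i and thus P'_i = P_i ⊕ C_i ⊕ C'_i.
P'[0]: 237 ⊕ 231 ⊕ 207 = 197.
P'[1]: 130 ⊕ 101 ⊕ 181 = 82.
P'[2]: 234 ⊕ 40 ⊕ 85 = 151.

P'[0] = 197, P'[1] = 82, P'[2] = 151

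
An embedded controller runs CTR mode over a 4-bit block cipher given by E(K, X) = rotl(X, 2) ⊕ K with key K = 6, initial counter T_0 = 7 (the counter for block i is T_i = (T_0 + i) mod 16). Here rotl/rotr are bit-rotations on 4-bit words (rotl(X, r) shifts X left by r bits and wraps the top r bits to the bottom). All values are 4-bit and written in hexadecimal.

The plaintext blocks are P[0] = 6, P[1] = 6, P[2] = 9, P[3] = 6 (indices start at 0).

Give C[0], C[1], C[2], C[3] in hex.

CTR encryption: S_i = E(K, T_i) where T_i is the counter for block i; C_i = P_i ⊕ S_i.
C[0]: T = 7, S = E(K, T) = B; 6 ⊕ B = D.
C[1]: T = 8, S = E(K, T) = 4; 6 ⊕ 4 = 2.
C[2]: T = 9, S = E(K, T) = 0; 9 ⊕ 0 = 9.
C[3]: T = A, S = E(K, T) = C; 6 ⊕ C = A.

C[0] = D, C[1] = 2, C[2] = 9, C[3] = A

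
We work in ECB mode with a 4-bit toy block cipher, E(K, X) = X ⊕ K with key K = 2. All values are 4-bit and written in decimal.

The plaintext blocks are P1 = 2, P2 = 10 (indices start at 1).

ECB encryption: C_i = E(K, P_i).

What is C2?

C2: E(K, 10) = 8.

C2 = 8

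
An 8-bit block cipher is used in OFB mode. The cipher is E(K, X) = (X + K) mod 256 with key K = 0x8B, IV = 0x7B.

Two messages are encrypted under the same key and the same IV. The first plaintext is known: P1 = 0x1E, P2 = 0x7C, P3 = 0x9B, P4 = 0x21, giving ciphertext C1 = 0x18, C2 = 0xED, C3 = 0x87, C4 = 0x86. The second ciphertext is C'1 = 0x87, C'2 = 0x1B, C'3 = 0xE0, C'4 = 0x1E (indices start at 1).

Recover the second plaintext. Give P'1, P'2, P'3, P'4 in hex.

In OFB with a reused IV, both messages share the same keystream S_i, so C_i ⊕ C'_i = P_i ⊕ P'_i and thus P'_i = P_i ⊕ C_i ⊕ C'_i.
P'1: 0x1E ⊕ 0x18 ⊕ 0x87 = 0x81.
P'2: 0x7C ⊕ 0xED ⊕ 0x1B = 0x8A.
P'3: 0x9B ⊕ 0x87 ⊕ 0xE0 = 0xFC.
P'4: 0x21 ⊕ 0x86 ⊕ 0x1E = 0xB9.

P'1 = 0x81, P'2 = 0x8A, P'3 = 0xFC, P'4 = 0xB9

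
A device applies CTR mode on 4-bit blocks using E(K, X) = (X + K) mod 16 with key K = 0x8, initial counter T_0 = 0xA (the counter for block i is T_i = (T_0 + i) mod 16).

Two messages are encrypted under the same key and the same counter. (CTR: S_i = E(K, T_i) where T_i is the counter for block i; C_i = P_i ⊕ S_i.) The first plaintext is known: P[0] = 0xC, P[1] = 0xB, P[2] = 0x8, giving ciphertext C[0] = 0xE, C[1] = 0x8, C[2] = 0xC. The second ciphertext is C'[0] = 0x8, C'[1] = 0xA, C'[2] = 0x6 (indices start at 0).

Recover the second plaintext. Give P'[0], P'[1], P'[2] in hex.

In CTR with a reused counter, both messages share the same keystream S_i, so C_i ⊕ C'_i = P_i ⊕ P'_i and thus P'_i = P_i ⊕ C_i ⊕ C'_i.
P'[0]: 0xC ⊕ 0xE ⊕ 0x8 = 0xA.
P'[1]: 0xB ⊕ 0x8 ⊕ 0xA = 0x9.
P'[2]: 0x8 ⊕ 0xC ⊕ 0x6 = 0x2.

P'[0] = 0xA, P'[1] = 0x9, P'[2] = 0x2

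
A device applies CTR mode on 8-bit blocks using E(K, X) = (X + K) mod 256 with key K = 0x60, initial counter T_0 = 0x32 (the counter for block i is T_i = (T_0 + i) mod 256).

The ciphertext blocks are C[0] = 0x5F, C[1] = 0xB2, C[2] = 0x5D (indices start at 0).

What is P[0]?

CTR decryption: S_i = E(K, T_i) where T_i is the counter for block i; P_i = C_i ⊕ S_i.
P[0]: T = 0x32, S = E(K, T) = 0x92; 0x5F ⊕ 0x92 = 0xCD.

P[0] = 0xCD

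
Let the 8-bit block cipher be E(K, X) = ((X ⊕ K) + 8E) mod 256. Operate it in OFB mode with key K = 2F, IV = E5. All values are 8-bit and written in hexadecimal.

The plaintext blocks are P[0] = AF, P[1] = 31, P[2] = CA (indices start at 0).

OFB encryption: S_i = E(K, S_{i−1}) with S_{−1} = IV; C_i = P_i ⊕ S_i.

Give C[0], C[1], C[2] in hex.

C[0] = F7, C[1] = 34, C[2] = 72

C[0]: S = E(K, E5) = 58; AF ⊕ 58 = F7.
C[1]: S = E(K, 58) = 05; 31 ⊕ 05 = 34.
C[2]: S = E(K, 05) = B8; CA ⊕ B8 = 72.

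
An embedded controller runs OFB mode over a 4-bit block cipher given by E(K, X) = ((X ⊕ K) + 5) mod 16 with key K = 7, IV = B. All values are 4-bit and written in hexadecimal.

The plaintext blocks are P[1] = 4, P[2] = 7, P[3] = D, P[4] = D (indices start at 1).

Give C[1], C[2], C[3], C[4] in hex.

OFB encryption: S_i = E(K, S_{i−1}) with S_{0} = IV; C_i = P_i ⊕ S_i.
C[1]: S = E(K, B) = 1; 4 ⊕ 1 = 5.
C[2]: S = E(K, 1) = B; 7 ⊕ B = C.
C[3]: S = E(K, B) = 1; D ⊕ 1 = C.
C[4]: S = E(K, 1) = B; D ⊕ B = 6.

C[1] = 5, C[2] = C, C[3] = C, C[4] = 6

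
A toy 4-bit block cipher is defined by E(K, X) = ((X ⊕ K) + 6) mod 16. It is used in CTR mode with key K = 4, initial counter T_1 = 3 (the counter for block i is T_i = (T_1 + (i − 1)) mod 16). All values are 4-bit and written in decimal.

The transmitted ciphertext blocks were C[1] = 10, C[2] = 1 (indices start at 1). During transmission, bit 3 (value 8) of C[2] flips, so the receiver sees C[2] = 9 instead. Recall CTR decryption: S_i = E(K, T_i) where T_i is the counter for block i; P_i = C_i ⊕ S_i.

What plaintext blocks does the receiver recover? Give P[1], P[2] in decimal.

Only C[2] changed, to 9. In CTR, a change in C_i flips the same bit in P_i only; the keystream is unaffected. Decrypting the received ciphertext:
P[1]: T = 3, S = E(K, T) = 13; 10 ⊕ 13 = 7.
P[2]: T = 4, S = E(K, T) = 6; 9 ⊕ 6 = 15.
Blocks that differ from the original plaintext: P[2].

P[1] = 7, P[2] = 15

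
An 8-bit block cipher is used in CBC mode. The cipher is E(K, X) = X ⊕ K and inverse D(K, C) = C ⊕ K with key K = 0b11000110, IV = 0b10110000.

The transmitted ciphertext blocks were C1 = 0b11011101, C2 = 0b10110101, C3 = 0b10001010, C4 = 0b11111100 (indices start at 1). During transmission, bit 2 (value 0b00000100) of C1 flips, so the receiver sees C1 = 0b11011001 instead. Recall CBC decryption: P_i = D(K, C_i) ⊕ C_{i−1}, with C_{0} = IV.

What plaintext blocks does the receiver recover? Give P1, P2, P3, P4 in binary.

P1 = 0b10101111, P2 = 0b10101010, P3 = 0b11111001, P4 = 0b10110000

Only C1 changed, to 0b11011001. In CBC, a change in C_i garbles P_i and flips the same bit in P_{i+1}. Decrypting the received ciphertext:
P1: D(K, 0b11011001) = 0b00011111; 0b00011111 ⊕ 0b10110000 = 0b10101111.
P2: D(K, 0b10110101) = 0b01110011; 0b01110011 ⊕ 0b11011001 = 0b10101010.
P3: D(K, 0b10001010) = 0b01001100; 0b01001100 ⊕ 0b10110101 = 0b11111001.
P4: D(K, 0b11111100) = 0b00111010; 0b00111010 ⊕ 0b10001010 = 0b10110000.
Blocks that differ from the original plaintext: P1, P2.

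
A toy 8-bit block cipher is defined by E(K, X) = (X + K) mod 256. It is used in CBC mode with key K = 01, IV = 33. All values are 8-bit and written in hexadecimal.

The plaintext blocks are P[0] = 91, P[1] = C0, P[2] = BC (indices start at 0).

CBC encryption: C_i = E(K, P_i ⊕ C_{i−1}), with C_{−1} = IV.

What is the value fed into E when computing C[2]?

C[0]: P[0] ⊕ 33 = A2; E(K, A2) = A3.
C[1]: P[1] ⊕ A3 = 63; E(K, 63) = 64.
C[2]: P[2] ⊕ 64 = D8; E(K, D8) = D9.
So the input to E for block [2] is D8.

D8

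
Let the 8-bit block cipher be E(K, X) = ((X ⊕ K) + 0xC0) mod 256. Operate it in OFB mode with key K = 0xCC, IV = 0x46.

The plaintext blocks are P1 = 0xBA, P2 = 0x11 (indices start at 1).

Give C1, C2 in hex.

C1 = 0xF0, C2 = 0x57

OFB encryption: S_i = E(K, S_{i−1}) with S_{0} = IV; C_i = P_i ⊕ S_i.
C1: S = E(K, 0x46) = 0x4A; 0xBA ⊕ 0x4A = 0xF0.
C2: S = E(K, 0x4A) = 0x46; 0x11 ⊕ 0x46 = 0x57.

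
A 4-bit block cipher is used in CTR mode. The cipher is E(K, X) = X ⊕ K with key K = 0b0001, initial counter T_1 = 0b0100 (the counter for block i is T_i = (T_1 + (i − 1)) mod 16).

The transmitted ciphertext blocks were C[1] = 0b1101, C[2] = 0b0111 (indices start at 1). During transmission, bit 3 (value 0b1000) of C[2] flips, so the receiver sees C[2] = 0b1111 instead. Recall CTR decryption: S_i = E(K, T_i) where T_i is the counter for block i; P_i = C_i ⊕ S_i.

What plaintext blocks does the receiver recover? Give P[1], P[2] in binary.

Only C[2] changed, to 0b1111. In CTR, a change in C_i flips the same bit in P_i only; the keystream is unaffected. Decrypting the received ciphertext:
P[1]: T = 0b0100, S = E(K, T) = 0b0101; 0b1101 ⊕ 0b0101 = 0b1000.
P[2]: T = 0b0101, S = E(K, T) = 0b0100; 0b1111 ⊕ 0b0100 = 0b1011.
Blocks that differ from the original plaintext: P[2].

P[1] = 0b1000, P[2] = 0b1011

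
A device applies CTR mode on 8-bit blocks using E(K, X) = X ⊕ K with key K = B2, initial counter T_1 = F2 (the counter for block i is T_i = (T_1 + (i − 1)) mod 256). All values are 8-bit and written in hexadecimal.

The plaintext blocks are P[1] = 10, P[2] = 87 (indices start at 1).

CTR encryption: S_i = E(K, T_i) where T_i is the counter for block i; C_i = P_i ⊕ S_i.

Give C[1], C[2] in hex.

C[1] = 50, C[2] = C6

C[1]: T = F2, S = E(K, T) = 40; 10 ⊕ 40 = 50.
C[2]: T = F3, S = E(K, T) = 41; 87 ⊕ 41 = C6.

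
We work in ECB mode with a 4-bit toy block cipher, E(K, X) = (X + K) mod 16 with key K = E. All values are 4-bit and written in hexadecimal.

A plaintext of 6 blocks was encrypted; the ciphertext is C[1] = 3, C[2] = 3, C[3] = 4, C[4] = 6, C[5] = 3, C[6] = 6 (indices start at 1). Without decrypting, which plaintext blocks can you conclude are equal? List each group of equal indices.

ECB encrypts each block independently with the same key, so equal ciphertext blocks imply equal plaintext blocks.
C[1] = C[2] = C[5] = 3, so P[1] = P[2] = P[5].
C[4] = C[6] = 6, so P[4] = P[6].

P[1] = P[2] = P[5]; P[4] = P[6]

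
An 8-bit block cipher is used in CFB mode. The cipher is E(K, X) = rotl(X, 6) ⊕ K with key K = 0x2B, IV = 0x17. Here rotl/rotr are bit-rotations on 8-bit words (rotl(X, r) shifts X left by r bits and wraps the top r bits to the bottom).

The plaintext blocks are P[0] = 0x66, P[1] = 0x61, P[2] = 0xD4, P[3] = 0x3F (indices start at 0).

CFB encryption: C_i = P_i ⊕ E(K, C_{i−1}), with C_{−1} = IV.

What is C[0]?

C[0] = 0x88

C[0]: E(K, 0x17) = 0xEE; 0x66 ⊕ 0xEE = 0x88.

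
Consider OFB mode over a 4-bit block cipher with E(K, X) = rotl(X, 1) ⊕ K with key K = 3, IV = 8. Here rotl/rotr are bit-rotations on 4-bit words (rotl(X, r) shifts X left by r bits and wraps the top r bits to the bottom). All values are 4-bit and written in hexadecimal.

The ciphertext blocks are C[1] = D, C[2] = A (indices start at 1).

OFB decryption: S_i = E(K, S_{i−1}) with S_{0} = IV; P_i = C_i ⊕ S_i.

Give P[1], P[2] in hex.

P[1] = F, P[2] = D

P[1]: S = E(K, 8) = 2; D ⊕ 2 = F.
P[2]: S = E(K, 2) = 7; A ⊕ 7 = D.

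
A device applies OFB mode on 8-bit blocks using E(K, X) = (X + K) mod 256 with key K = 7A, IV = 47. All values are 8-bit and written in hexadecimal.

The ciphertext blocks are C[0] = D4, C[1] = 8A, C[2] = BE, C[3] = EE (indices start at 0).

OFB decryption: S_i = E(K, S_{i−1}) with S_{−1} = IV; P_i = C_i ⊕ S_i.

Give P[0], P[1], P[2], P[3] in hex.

P[0]: S = E(K, 47) = C1; D4 ⊕ C1 = 15.
P[1]: S = E(K, C1) = 3B; 8A ⊕ 3B = B1.
P[2]: S = E(K, 3B) = B5; BE ⊕ B5 = 0B.
P[3]: S = E(K, B5) = 2F; EE ⊕ 2F = C1.

P[0] = 15, P[1] = B1, P[2] = 0B, P[3] = C1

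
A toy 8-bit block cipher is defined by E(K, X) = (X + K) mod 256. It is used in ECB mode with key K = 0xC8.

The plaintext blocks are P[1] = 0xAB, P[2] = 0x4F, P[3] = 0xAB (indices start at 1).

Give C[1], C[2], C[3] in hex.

ECB encryption: C_i = E(K, P_i).
C[1]: E(K, 0xAB) = 0x73.
C[2]: E(K, 0x4F) = 0x17.
C[3]: E(K, 0xAB) = 0x73.

C[1] = 0x73, C[2] = 0x17, C[3] = 0x73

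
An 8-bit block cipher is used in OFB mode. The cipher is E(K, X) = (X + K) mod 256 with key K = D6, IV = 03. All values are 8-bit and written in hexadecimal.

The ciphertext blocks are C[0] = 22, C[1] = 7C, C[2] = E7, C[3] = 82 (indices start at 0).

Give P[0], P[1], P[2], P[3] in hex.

OFB decryption: S_i = E(K, S_{i−1}) with S_{−1} = IV; P_i = C_i ⊕ S_i.
P[0]: S = E(K, 03) = D9; 22 ⊕ D9 = FB.
P[1]: S = E(K, D9) = AF; 7C ⊕ AF = D3.
P[2]: S = E(K, AF) = 85; E7 ⊕ 85 = 62.
P[3]: S = E(K, 85) = 5B; 82 ⊕ 5B = D9.

P[0] = FB, P[1] = D3, P[2] = 62, P[3] = D9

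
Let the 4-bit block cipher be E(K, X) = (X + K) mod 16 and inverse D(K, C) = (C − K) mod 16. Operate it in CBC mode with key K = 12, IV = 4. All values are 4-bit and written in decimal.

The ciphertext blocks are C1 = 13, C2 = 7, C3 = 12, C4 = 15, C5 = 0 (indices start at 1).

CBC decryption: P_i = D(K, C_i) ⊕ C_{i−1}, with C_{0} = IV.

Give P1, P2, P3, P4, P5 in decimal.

P1: D(K, 13) = 1; 1 ⊕ 4 = 5.
P2: D(K, 7) = 11; 11 ⊕ 13 = 6.
P3: D(K, 12) = 0; 0 ⊕ 7 = 7.
P4: D(K, 15) = 3; 3 ⊕ 12 = 15.
P5: D(K, 0) = 4; 4 ⊕ 15 = 11.

P1 = 5, P2 = 6, P3 = 7, P4 = 15, P5 = 11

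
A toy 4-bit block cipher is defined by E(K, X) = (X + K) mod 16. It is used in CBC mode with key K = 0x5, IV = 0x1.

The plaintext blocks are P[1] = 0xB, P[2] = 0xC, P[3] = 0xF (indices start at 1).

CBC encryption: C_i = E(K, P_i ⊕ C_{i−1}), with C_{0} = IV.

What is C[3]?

C[1]: P[1] ⊕ 0x1 = 0xA; E(K, 0xA) = 0xF.
C[2]: P[2] ⊕ 0xF = 0x3; E(K, 0x3) = 0x8.
C[3]: P[3] ⊕ 0x8 = 0x7; E(K, 0x7) = 0xC.

C[3] = 0xC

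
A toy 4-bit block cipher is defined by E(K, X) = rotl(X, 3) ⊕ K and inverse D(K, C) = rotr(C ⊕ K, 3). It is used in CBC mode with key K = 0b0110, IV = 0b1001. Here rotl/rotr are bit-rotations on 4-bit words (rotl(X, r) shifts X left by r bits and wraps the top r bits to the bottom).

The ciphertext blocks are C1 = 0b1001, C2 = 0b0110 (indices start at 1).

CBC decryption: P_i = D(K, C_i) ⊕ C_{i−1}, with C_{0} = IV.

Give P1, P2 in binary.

P1: D(K, 0b1001) = 0b1111; 0b1111 ⊕ 0b1001 = 0b0110.
P2: D(K, 0b0110) = 0b0000; 0b0000 ⊕ 0b1001 = 0b1001.

P1 = 0b0110, P2 = 0b1001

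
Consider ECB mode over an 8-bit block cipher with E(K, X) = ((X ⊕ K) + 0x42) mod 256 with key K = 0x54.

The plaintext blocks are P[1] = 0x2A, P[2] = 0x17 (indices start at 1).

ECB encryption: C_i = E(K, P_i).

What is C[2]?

C[2] = 0x85

C[2]: E(K, 0x17) = 0x85.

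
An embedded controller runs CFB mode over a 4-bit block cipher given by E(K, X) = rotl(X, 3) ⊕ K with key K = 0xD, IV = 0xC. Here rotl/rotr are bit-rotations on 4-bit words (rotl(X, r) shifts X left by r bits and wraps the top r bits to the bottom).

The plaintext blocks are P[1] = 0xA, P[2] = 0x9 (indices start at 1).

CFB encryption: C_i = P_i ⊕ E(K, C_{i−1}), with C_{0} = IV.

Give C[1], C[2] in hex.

C[1] = 0x1, C[2] = 0xC

C[1]: E(K, 0xC) = 0xB; 0xA ⊕ 0xB = 0x1.
C[2]: E(K, 0x1) = 0x5; 0x9 ⊕ 0x5 = 0xC.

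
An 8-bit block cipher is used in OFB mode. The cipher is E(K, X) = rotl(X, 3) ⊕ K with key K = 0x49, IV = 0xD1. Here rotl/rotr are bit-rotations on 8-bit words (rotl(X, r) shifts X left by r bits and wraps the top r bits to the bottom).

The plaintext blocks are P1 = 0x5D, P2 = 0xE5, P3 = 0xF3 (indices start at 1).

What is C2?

OFB encryption: S_i = E(K, S_{i−1}) with S_{0} = IV; C_i = P_i ⊕ S_i.
C1: S = E(K, 0xD1) = 0xC7; 0x5D ⊕ 0xC7 = 0x9A.
C2: S = E(K, 0xC7) = 0x77; 0xE5 ⊕ 0x77 = 0x92.

C2 = 0x92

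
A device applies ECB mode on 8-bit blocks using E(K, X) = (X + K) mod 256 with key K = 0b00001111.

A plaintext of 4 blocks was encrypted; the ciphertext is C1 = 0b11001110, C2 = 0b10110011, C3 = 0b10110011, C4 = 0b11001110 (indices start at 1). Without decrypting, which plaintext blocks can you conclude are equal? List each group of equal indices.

P1 = P4; P2 = P3

ECB encrypts each block independently with the same key, so equal ciphertext blocks imply equal plaintext blocks.
C1 = C4 = 0b11001110, so P1 = P4.
C2 = C3 = 0b10110011, so P2 = P3.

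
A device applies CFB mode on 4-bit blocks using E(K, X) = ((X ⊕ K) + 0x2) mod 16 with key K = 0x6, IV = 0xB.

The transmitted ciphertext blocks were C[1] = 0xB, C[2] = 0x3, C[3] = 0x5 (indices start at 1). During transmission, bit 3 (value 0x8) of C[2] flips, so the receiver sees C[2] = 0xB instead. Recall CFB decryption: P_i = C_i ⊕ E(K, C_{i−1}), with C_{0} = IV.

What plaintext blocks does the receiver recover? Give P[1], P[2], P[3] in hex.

Only C[2] changed, to 0xB. In CFB, a change in C_i flips the same bit in P_i and garbles P_{i+1}. Decrypting the received ciphertext:
P[1]: E(K, 0xB) = 0xF; 0xB ⊕ 0xF = 0x4.
P[2]: E(K, 0xB) = 0xF; 0xB ⊕ 0xF = 0x4.
P[3]: E(K, 0xB) = 0xF; 0x5 ⊕ 0xF = 0xA.
Blocks that differ from the original plaintext: P[2], P[3].

P[1] = 0x4, P[2] = 0x4, P[3] = 0xA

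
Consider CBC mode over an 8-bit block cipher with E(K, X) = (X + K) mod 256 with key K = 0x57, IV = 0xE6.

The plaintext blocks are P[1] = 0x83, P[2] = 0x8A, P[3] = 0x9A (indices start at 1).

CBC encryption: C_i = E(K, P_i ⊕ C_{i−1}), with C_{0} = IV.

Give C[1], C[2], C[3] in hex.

C[1]: P[1] ⊕ 0xE6 = 0x65; E(K, 0x65) = 0xBC.
C[2]: P[2] ⊕ 0xBC = 0x36; E(K, 0x36) = 0x8D.
C[3]: P[3] ⊕ 0x8D = 0x17; E(K, 0x17) = 0x6E.

C[1] = 0xBC, C[2] = 0x8D, C[3] = 0x6E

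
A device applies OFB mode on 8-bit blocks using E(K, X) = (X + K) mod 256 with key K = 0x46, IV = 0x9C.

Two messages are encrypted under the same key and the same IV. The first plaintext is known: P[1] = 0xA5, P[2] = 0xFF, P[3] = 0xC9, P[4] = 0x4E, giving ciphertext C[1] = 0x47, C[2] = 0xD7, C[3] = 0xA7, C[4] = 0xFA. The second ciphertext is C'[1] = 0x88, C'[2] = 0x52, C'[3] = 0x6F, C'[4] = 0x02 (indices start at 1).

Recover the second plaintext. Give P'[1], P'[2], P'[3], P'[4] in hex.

In OFB with a reused IV, both messages share the same keystream S_i, so C_i ⊕ C'_i = P_i ⊕ P'_i and thus P'_i = P_i ⊕ C_i ⊕ C'_i.
P'[1]: 0xA5 ⊕ 0x47 ⊕ 0x88 = 0x6A.
P'[2]: 0xFF ⊕ 0xD7 ⊕ 0x52 = 0x7A.
P'[3]: 0xC9 ⊕ 0xA7 ⊕ 0x6F = 0x01.
P'[4]: 0x4E ⊕ 0xFA ⊕ 0x02 = 0xB6.

P'[1] = 0x6A, P'[2] = 0x7A, P'[3] = 0x01, P'[4] = 0xB6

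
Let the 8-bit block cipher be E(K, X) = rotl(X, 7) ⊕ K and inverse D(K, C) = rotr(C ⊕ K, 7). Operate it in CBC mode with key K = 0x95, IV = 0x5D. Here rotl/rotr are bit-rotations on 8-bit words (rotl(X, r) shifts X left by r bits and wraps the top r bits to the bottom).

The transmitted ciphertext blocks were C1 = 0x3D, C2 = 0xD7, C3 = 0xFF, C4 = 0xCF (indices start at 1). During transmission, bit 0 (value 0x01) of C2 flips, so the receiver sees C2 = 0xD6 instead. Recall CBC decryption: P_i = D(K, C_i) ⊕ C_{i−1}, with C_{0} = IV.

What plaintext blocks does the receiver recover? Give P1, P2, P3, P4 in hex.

Only C2 changed, to 0xD6. In CBC, a change in C_i garbles P_i and flips the same bit in P_{i+1}. Decrypting the received ciphertext:
P1: D(K, 0x3D) = 0x51; 0x51 ⊕ 0x5D = 0x0C.
P2: D(K, 0xD6) = 0x86; 0x86 ⊕ 0x3D = 0xBB.
P3: D(K, 0xFF) = 0xD4; 0xD4 ⊕ 0xD6 = 0x02.
P4: D(K, 0xCF) = 0xB4; 0xB4 ⊕ 0xFF = 0x4B.
Blocks that differ from the original plaintext: P2, P3.

P1 = 0x0C, P2 = 0xBB, P3 = 0x02, P4 = 0x4B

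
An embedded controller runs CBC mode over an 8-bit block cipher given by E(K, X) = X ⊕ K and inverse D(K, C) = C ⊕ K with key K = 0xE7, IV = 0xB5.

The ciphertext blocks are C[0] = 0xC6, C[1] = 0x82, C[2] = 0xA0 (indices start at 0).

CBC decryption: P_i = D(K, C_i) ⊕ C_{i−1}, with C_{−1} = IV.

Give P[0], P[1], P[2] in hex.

P[0]: D(K, 0xC6) = 0x21; 0x21 ⊕ 0xB5 = 0x94.
P[1]: D(K, 0x82) = 0x65; 0x65 ⊕ 0xC6 = 0xA3.
P[2]: D(K, 0xA0) = 0x47; 0x47 ⊕ 0x82 = 0xC5.

P[0] = 0x94, P[1] = 0xA3, P[2] = 0xC5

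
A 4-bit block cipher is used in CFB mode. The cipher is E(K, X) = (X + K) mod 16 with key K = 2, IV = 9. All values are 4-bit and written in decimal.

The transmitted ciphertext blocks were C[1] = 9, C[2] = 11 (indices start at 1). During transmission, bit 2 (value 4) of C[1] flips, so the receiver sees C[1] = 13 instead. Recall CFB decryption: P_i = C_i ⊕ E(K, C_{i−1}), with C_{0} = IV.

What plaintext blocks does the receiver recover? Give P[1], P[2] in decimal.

P[1] = 6, P[2] = 4

Only C[1] changed, to 13. In CFB, a change in C_i flips the same bit in P_i and garbles P_{i+1}. Decrypting the received ciphertext:
P[1]: E(K, 9) = 11; 13 ⊕ 11 = 6.
P[2]: E(K, 13) = 15; 11 ⊕ 15 = 4.
Blocks that differ from the original plaintext: P[1], P[2].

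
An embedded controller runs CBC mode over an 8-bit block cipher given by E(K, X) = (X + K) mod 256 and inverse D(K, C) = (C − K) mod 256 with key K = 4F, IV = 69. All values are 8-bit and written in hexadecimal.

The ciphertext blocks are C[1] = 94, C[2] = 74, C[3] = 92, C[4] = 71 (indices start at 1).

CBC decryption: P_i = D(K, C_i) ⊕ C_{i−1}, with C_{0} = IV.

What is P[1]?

P[1] = 2C

P[1]: D(K, 94) = 45; 45 ⊕ 69 = 2C.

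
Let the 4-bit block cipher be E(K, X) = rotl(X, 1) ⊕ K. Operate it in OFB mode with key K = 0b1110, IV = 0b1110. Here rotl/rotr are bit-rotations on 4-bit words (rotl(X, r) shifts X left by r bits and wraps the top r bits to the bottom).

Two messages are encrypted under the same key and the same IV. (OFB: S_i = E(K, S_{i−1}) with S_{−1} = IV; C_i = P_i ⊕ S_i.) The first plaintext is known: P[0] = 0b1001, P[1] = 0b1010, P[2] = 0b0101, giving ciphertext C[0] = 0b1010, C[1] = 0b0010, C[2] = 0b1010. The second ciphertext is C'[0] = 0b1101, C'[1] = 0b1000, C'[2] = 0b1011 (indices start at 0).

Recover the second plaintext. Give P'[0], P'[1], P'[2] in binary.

In OFB with a reused IV, both messages share the same keystream S_i, so C_i ⊕ C'_i = P_i ⊕ P'_i and thus P'_i = P_i ⊕ C_i ⊕ C'_i.
P'[0]: 0b1001 ⊕ 0b1010 ⊕ 0b1101 = 0b1110.
P'[1]: 0b1010 ⊕ 0b0010 ⊕ 0b1000 = 0b0000.
P'[2]: 0b0101 ⊕ 0b1010 ⊕ 0b1011 = 0b0100.

P'[0] = 0b1110, P'[1] = 0b0000, P'[2] = 0b0100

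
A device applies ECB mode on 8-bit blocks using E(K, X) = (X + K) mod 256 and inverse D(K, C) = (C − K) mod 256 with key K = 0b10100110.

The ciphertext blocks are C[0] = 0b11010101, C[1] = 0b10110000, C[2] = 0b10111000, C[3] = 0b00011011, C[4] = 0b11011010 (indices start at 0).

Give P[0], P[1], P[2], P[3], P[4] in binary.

P[0] = 0b00101111, P[1] = 0b00001010, P[2] = 0b00010010, P[3] = 0b01110101, P[4] = 0b00110100

ECB decryption: P_i = D(K, C_i).
P[0]: D(K, 0b11010101) = 0b00101111.
P[1]: D(K, 0b10110000) = 0b00001010.
P[2]: D(K, 0b10111000) = 0b00010010.
P[3]: D(K, 0b00011011) = 0b01110101.
P[4]: D(K, 0b11011010) = 0b00110100.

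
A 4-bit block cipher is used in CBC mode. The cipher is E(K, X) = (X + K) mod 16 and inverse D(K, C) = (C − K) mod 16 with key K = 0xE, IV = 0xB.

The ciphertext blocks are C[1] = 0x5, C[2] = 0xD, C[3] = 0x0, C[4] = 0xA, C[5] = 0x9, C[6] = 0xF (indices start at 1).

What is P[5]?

P[5] = 0x1

CBC decryption: P_i = D(K, C_i) ⊕ C_{i−1}, with C_{0} = IV.
P[5]: D(K, 0x9) = 0xB; 0xB ⊕ 0xA = 0x1.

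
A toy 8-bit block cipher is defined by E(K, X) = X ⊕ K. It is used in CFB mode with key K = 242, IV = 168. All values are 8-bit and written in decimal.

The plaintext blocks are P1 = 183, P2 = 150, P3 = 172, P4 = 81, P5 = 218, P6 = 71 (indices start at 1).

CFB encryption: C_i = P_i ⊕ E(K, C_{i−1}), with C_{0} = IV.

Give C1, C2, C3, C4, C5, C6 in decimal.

C1: E(K, 168) = 90; 183 ⊕ 90 = 237.
C2: E(K, 237) = 31; 150 ⊕ 31 = 137.
C3: E(K, 137) = 123; 172 ⊕ 123 = 215.
C4: E(K, 215) = 37; 81 ⊕ 37 = 116.
C5: E(K, 116) = 134; 218 ⊕ 134 = 92.
C6: E(K, 92) = 174; 71 ⊕ 174 = 233.

C1 = 237, C2 = 137, C3 = 215, C4 = 116, C5 = 92, C6 = 233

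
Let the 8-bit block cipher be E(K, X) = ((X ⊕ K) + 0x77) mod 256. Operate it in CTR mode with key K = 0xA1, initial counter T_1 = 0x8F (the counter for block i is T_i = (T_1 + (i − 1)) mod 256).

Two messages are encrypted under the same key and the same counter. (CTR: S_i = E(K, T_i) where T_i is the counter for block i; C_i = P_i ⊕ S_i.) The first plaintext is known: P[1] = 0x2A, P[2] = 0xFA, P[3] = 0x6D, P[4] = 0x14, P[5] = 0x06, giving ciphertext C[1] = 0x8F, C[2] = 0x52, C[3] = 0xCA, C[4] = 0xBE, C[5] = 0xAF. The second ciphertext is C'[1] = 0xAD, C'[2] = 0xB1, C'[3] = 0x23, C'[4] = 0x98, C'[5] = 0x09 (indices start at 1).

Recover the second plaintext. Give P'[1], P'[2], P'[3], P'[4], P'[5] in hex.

P'[1] = 0x08, P'[2] = 0x19, P'[3] = 0x84, P'[4] = 0x32, P'[5] = 0xA0

In CTR with a reused counter, both messages share the same keystream S_i, so C_i ⊕ C'_i = P_i ⊕ P'_i and thus P'_i = P_i ⊕ C_i ⊕ C'_i.
P'[1]: 0x2A ⊕ 0x8F ⊕ 0xAD = 0x08.
P'[2]: 0xFA ⊕ 0x52 ⊕ 0xB1 = 0x19.
P'[3]: 0x6D ⊕ 0xCA ⊕ 0x23 = 0x84.
P'[4]: 0x14 ⊕ 0xBE ⊕ 0x98 = 0x32.
P'[5]: 0x06 ⊕ 0xAF ⊕ 0x09 = 0xA0.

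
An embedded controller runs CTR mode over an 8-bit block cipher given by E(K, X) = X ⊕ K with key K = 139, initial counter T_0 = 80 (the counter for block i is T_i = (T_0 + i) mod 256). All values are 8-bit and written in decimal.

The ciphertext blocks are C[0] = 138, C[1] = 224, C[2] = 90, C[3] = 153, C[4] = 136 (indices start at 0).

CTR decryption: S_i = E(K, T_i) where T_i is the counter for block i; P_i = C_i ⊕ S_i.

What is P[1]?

P[1]: T = 81, S = E(K, T) = 218; 224 ⊕ 218 = 58.

P[1] = 58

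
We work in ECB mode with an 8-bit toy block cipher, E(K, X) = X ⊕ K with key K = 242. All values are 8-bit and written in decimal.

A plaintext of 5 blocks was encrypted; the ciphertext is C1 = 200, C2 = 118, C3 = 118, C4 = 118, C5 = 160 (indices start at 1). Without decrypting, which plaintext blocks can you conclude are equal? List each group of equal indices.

ECB encrypts each block independently with the same key, so equal ciphertext blocks imply equal plaintext blocks.
C2 = C3 = C4 = 118, so P2 = P3 = P4.

P2 = P3 = P4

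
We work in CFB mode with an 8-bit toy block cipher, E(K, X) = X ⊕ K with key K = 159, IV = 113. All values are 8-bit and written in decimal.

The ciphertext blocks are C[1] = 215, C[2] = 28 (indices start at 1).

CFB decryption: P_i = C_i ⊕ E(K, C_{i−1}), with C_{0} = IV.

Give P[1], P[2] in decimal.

P[1]: E(K, 113) = 238; 215 ⊕ 238 = 57.
P[2]: E(K, 215) = 72; 28 ⊕ 72 = 84.

P[1] = 57, P[2] = 84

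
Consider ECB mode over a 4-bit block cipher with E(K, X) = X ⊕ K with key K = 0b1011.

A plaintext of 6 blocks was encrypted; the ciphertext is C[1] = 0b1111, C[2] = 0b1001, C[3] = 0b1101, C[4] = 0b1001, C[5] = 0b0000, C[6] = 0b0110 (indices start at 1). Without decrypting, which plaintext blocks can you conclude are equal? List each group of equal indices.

ECB encrypts each block independently with the same key, so equal ciphertext blocks imply equal plaintext blocks.
C[2] = C[4] = 0b1001, so P[2] = P[4].

P[2] = P[4]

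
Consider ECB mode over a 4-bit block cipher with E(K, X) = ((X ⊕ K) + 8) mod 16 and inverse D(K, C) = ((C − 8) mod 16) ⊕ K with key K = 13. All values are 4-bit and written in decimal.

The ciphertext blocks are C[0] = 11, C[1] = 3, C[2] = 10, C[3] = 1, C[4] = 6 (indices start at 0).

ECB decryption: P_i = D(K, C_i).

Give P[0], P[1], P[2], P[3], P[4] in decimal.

P[0] = 14, P[1] = 6, P[2] = 15, P[3] = 4, P[4] = 3

P[0]: D(K, 11) = 14.
P[1]: D(K, 3) = 6.
P[2]: D(K, 10) = 15.
P[3]: D(K, 1) = 4.
P[4]: D(K, 6) = 3.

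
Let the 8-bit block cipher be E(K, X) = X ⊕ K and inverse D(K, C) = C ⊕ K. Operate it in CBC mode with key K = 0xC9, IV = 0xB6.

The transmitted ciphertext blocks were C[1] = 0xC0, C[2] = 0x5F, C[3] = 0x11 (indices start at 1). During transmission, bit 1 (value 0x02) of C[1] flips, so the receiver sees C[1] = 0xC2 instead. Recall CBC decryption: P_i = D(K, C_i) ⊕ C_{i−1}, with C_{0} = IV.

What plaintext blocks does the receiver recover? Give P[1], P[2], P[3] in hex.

Only C[1] changed, to 0xC2. In CBC, a change in C_i garbles P_i and flips the same bit in P_{i+1}. Decrypting the received ciphertext:
P[1]: D(K, 0xC2) = 0x0B; 0x0B ⊕ 0xB6 = 0xBD.
P[2]: D(K, 0x5F) = 0x96; 0x96 ⊕ 0xC2 = 0x54.
P[3]: D(K, 0x11) = 0xD8; 0xD8 ⊕ 0x5F = 0x87.
Blocks that differ from the original plaintext: P[1], P[2].

P[1] = 0xBD, P[2] = 0x54, P[3] = 0x87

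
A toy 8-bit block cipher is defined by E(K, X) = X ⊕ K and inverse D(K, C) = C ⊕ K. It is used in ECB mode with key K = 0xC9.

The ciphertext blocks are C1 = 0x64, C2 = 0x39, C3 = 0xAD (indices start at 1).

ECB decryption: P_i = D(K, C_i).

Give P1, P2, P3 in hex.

P1: D(K, 0x64) = 0xAD.
P2: D(K, 0x39) = 0xF0.
P3: D(K, 0xAD) = 0x64.

P1 = 0xAD, P2 = 0xF0, P3 = 0x64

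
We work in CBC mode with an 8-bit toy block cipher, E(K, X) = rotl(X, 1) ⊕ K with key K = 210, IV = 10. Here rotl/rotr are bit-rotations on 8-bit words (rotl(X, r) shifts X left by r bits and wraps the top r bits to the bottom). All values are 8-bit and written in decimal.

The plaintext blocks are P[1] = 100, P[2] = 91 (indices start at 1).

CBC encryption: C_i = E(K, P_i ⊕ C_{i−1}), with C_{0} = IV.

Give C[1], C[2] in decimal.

C[1] = 14, C[2] = 120

C[1]: P[1] ⊕ 10 = 110; E(K, 110) = 14.
C[2]: P[2] ⊕ 14 = 85; E(K, 85) = 120.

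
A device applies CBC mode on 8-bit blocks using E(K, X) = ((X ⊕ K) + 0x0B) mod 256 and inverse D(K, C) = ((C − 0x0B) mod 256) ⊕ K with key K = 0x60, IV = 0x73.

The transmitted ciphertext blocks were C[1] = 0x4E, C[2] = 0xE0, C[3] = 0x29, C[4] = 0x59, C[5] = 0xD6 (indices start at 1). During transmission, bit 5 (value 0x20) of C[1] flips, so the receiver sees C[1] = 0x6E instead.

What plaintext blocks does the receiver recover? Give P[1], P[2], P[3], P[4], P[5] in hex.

P[1] = 0x70, P[2] = 0xDB, P[3] = 0x9E, P[4] = 0x07, P[5] = 0xF2

CBC decryption: P_i = D(K, C_i) ⊕ C_{i−1}, with C_{0} = IV.
Only C[1] changed, to 0x6E. In CBC, a change in C_i garbles P_i and flips the same bit in P_{i+1}. Decrypting the received ciphertext:
P[1]: D(K, 0x6E) = 0x03; 0x03 ⊕ 0x73 = 0x70.
P[2]: D(K, 0xE0) = 0xB5; 0xB5 ⊕ 0x6E = 0xDB.
P[3]: D(K, 0x29) = 0x7E; 0x7E ⊕ 0xE0 = 0x9E.
P[4]: D(K, 0x59) = 0x2E; 0x2E ⊕ 0x29 = 0x07.
P[5]: D(K, 0xD6) = 0xAB; 0xAB ⊕ 0x59 = 0xF2.
Blocks that differ from the original plaintext: P[1], P[2].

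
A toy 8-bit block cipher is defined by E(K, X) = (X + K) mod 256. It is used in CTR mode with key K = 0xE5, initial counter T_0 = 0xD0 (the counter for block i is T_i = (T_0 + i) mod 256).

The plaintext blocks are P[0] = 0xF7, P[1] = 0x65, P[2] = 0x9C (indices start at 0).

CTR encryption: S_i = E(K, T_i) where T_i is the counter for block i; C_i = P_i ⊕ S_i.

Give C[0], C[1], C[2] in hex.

C[0]: T = 0xD0, S = E(K, T) = 0xB5; 0xF7 ⊕ 0xB5 = 0x42.
C[1]: T = 0xD1, S = E(K, T) = 0xB6; 0x65 ⊕ 0xB6 = 0xD3.
C[2]: T = 0xD2, S = E(K, T) = 0xB7; 0x9C ⊕ 0xB7 = 0x2B.

C[0] = 0x42, C[1] = 0xD3, C[2] = 0x2B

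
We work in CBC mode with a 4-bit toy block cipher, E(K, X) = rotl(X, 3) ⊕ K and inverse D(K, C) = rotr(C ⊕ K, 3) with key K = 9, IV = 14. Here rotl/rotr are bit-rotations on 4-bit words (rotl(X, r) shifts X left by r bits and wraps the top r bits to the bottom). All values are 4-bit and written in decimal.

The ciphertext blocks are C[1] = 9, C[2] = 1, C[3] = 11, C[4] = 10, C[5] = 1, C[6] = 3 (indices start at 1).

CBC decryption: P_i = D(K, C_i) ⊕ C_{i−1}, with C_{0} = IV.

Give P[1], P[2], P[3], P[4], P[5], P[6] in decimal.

P[1]: D(K, 9) = 0; 0 ⊕ 14 = 14.
P[2]: D(K, 1) = 1; 1 ⊕ 9 = 8.
P[3]: D(K, 11) = 4; 4 ⊕ 1 = 5.
P[4]: D(K, 10) = 6; 6 ⊕ 11 = 13.
P[5]: D(K, 1) = 1; 1 ⊕ 10 = 11.
P[6]: D(K, 3) = 5; 5 ⊕ 1 = 4.

P[1] = 14, P[2] = 8, P[3] = 5, P[4] = 13, P[5] = 11, P[6] = 4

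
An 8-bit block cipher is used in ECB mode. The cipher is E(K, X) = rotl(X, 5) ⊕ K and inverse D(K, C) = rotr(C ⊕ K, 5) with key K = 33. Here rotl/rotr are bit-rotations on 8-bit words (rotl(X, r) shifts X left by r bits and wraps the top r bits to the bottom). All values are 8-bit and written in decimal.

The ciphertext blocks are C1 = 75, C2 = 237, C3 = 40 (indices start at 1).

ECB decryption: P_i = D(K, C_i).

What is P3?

P3: D(K, 40) = 72.

P3 = 72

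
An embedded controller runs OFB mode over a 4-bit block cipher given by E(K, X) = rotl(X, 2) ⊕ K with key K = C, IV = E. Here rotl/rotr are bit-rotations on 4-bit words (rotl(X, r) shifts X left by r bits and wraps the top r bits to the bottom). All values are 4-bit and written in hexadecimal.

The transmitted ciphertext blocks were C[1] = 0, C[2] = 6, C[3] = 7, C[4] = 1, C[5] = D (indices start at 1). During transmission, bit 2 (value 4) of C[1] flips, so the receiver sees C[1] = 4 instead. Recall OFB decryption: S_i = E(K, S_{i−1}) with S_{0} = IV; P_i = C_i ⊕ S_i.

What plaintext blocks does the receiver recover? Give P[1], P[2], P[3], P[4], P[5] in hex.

P[1] = 3, P[2] = 7, P[3] = F, P[4] = F, P[5] = A

Only C[1] changed, to 4. In OFB, a change in C_i flips the same bit in P_i only; the keystream is unaffected. Decrypting the received ciphertext:
P[1]: S = E(K, E) = 7; 4 ⊕ 7 = 3.
P[2]: S = E(K, 7) = 1; 6 ⊕ 1 = 7.
P[3]: S = E(K, 1) = 8; 7 ⊕ 8 = F.
P[4]: S = E(K, 8) = E; 1 ⊕ E = F.
P[5]: S = E(K, E) = 7; D ⊕ 7 = A.
Blocks that differ from the original plaintext: P[1].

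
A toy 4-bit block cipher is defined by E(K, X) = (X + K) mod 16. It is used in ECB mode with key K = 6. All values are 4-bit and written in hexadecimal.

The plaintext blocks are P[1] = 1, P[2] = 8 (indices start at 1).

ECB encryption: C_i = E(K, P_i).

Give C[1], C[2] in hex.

C[1] = 7, C[2] = E

C[1]: E(K, 1) = 7.
C[2]: E(K, 8) = E.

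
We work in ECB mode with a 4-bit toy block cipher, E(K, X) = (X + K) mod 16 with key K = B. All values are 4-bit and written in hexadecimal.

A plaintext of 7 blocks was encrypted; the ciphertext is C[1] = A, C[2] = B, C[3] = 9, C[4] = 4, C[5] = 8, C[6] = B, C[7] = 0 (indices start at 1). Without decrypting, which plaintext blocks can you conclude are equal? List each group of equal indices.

ECB encrypts each block independently with the same key, so equal ciphertext blocks imply equal plaintext blocks.
C[2] = C[6] = B, so P[2] = P[6].

P[2] = P[6]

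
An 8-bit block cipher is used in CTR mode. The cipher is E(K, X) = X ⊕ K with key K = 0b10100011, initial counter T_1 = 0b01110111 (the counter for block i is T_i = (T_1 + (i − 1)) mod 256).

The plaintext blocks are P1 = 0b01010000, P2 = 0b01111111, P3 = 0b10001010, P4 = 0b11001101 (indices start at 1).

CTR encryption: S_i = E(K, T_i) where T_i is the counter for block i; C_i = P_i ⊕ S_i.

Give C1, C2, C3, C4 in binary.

C1 = 0b10000100, C2 = 0b10100100, C3 = 0b01010000, C4 = 0b00010100

C1: T = 0b01110111, S = E(K, T) = 0b11010100; 0b01010000 ⊕ 0b11010100 = 0b10000100.
C2: T = 0b01111000, S = E(K, T) = 0b11011011; 0b01111111 ⊕ 0b11011011 = 0b10100100.
C3: T = 0b01111001, S = E(K, T) = 0b11011010; 0b10001010 ⊕ 0b11011010 = 0b01010000.
C4: T = 0b01111010, S = E(K, T) = 0b11011001; 0b11001101 ⊕ 0b11011001 = 0b00010100.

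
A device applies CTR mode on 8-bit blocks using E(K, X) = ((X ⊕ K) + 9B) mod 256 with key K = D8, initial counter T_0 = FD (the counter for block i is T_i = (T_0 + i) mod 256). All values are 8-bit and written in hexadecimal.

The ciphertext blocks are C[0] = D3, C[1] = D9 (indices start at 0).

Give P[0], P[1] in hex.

P[0] = 13, P[1] = 18

CTR decryption: S_i = E(K, T_i) where T_i is the counter for block i; P_i = C_i ⊕ S_i.
P[0]: T = FD, S = E(K, T) = C0; D3 ⊕ C0 = 13.
P[1]: T = FE, S = E(K, T) = C1; D9 ⊕ C1 = 18.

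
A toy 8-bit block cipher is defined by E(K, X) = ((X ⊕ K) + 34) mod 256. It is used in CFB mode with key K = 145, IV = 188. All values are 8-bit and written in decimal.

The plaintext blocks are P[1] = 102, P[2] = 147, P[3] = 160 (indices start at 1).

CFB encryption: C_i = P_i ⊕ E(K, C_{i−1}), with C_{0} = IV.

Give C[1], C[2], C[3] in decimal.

C[1] = 41, C[2] = 73, C[3] = 90

C[1]: E(K, 188) = 79; 102 ⊕ 79 = 41.
C[2]: E(K, 41) = 218; 147 ⊕ 218 = 73.
C[3]: E(K, 73) = 250; 160 ⊕ 250 = 90.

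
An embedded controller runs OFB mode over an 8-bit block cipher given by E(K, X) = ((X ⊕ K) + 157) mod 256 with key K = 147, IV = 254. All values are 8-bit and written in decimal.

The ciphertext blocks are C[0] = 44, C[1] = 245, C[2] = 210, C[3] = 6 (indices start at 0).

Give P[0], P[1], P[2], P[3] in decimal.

P[0] = 38, P[1] = 195, P[2] = 144, P[3] = 104

OFB decryption: S_i = E(K, S_{i−1}) with S_{−1} = IV; P_i = C_i ⊕ S_i.
P[0]: S = E(K, 254) = 10; 44 ⊕ 10 = 38.
P[1]: S = E(K, 10) = 54; 245 ⊕ 54 = 195.
P[2]: S = E(K, 54) = 66; 210 ⊕ 66 = 144.
P[3]: S = E(K, 66) = 110; 6 ⊕ 110 = 104.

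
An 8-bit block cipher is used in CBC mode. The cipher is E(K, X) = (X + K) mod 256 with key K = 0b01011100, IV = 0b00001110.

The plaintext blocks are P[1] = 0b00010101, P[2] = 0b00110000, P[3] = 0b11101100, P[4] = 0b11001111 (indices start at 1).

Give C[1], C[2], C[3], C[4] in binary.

CBC encryption: C_i = E(K, P_i ⊕ C_{i−1}), with C_{0} = IV.
C[1]: P[1] ⊕ 0b00001110 = 0b00011011; E(K, 0b00011011) = 0b01110111.
C[2]: P[2] ⊕ 0b01110111 = 0b01000111; E(K, 0b01000111) = 0b10100011.
C[3]: P[3] ⊕ 0b10100011 = 0b01001111; E(K, 0b01001111) = 0b10101011.
C[4]: P[4] ⊕ 0b10101011 = 0b01100100; E(K, 0b01100100) = 0b11000000.

C[1] = 0b01110111, C[2] = 0b10100011, C[3] = 0b10101011, C[4] = 0b11000000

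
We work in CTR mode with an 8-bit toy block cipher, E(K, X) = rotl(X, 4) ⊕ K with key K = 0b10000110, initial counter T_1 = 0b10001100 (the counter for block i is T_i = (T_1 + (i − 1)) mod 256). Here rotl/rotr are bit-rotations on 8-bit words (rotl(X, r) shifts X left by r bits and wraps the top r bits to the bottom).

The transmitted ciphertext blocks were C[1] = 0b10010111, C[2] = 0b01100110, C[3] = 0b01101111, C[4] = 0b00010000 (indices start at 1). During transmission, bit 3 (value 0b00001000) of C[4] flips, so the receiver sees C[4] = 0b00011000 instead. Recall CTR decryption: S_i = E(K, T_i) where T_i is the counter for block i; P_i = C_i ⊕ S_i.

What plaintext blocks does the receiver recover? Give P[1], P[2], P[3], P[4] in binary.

P[1] = 0b11011001, P[2] = 0b00111000, P[3] = 0b00000001, P[4] = 0b01100110

Only C[4] changed, to 0b00011000. In CTR, a change in C_i flips the same bit in P_i only; the keystream is unaffected. Decrypting the received ciphertext:
P[1]: T = 0b10001100, S = E(K, T) = 0b01001110; 0b10010111 ⊕ 0b01001110 = 0b11011001.
P[2]: T = 0b10001101, S = E(K, T) = 0b01011110; 0b01100110 ⊕ 0b01011110 = 0b00111000.
P[3]: T = 0b10001110, S = E(K, T) = 0b01101110; 0b01101111 ⊕ 0b01101110 = 0b00000001.
P[4]: T = 0b10001111, S = E(K, T) = 0b01111110; 0b00011000 ⊕ 0b01111110 = 0b01100110.
Blocks that differ from the original plaintext: P[4].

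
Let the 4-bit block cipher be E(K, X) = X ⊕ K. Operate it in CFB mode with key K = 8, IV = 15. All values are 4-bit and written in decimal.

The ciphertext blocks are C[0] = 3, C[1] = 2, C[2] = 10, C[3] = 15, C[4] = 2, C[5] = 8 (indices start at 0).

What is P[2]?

P[2] = 0

CFB decryption: P_i = C_i ⊕ E(K, C_{i−1}), with C_{−1} = IV.
P[2]: E(K, 2) = 10; 10 ⊕ 10 = 0.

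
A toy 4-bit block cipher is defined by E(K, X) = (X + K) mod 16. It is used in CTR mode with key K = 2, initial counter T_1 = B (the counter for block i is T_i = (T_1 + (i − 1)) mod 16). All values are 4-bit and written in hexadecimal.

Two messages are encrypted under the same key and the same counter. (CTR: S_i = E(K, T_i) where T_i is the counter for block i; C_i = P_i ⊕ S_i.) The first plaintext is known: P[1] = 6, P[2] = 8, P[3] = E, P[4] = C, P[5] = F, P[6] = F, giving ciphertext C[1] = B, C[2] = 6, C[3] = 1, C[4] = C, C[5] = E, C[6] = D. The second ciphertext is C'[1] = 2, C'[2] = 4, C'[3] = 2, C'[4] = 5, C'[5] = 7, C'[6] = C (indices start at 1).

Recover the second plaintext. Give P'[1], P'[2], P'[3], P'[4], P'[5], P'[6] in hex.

In CTR with a reused counter, both messages share the same keystream S_i, so C_i ⊕ C'_i = P_i ⊕ P'_i and thus P'_i = P_i ⊕ C_i ⊕ C'_i.
P'[1]: 6 ⊕ B ⊕ 2 = F.
P'[2]: 8 ⊕ 6 ⊕ 4 = A.
P'[3]: E ⊕ 1 ⊕ 2 = D.
P'[4]: C ⊕ C ⊕ 5 = 5.
P'[5]: F ⊕ E ⊕ 7 = 6.
P'[6]: F ⊕ D ⊕ C = E.

P'[1] = F, P'[2] = A, P'[3] = D, P'[4] = 5, P'[5] = 6, P'[6] = E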